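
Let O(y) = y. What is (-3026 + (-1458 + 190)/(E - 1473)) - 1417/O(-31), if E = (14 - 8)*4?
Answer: -133832353/44919 ≈ -2979.4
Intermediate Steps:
E = 24 (E = 6*4 = 24)
(-3026 + (-1458 + 190)/(E - 1473)) - 1417/O(-31) = (-3026 + (-1458 + 190)/(24 - 1473)) - 1417/(-31) = (-3026 - 1268/(-1449)) - 1417*(-1/31) = (-3026 - 1268*(-1/1449)) + 1417/31 = (-3026 + 1268/1449) + 1417/31 = -4383406/1449 + 1417/31 = -133832353/44919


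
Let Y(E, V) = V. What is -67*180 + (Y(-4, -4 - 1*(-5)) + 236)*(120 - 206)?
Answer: -32442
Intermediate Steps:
-67*180 + (Y(-4, -4 - 1*(-5)) + 236)*(120 - 206) = -67*180 + ((-4 - 1*(-5)) + 236)*(120 - 206) = -12060 + ((-4 + 5) + 236)*(-86) = -12060 + (1 + 236)*(-86) = -12060 + 237*(-86) = -12060 - 20382 = -32442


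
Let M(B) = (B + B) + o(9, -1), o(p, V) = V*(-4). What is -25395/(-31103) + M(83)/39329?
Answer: 1004047465/1223249887 ≈ 0.82080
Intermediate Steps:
o(p, V) = -4*V
M(B) = 4 + 2*B (M(B) = (B + B) - 4*(-1) = 2*B + 4 = 4 + 2*B)
-25395/(-31103) + M(83)/39329 = -25395/(-31103) + (4 + 2*83)/39329 = -25395*(-1/31103) + (4 + 166)*(1/39329) = 25395/31103 + 170*(1/39329) = 25395/31103 + 170/39329 = 1004047465/1223249887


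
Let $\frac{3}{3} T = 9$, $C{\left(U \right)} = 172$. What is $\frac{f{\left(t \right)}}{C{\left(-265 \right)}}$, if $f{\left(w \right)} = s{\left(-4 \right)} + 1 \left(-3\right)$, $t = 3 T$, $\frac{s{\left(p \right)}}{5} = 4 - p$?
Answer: $\frac{37}{172} \approx 0.21512$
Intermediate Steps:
$T = 9$
$s{\left(p \right)} = 20 - 5 p$ ($s{\left(p \right)} = 5 \left(4 - p\right) = 20 - 5 p$)
$t = 27$ ($t = 3 \cdot 9 = 27$)
$f{\left(w \right)} = 37$ ($f{\left(w \right)} = \left(20 - -20\right) + 1 \left(-3\right) = \left(20 + 20\right) - 3 = 40 - 3 = 37$)
$\frac{f{\left(t \right)}}{C{\left(-265 \right)}} = \frac{37}{172}$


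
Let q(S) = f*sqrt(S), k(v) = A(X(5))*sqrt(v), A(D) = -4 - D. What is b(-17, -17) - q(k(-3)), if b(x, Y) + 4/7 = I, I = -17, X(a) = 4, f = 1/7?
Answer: -123/7 - 2*3**(1/4)*(1 - I)/7 ≈ -17.947 + 0.37602*I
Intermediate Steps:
f = 1/7 ≈ 0.14286
b(x, Y) = -123/7 (b(x, Y) = -4/7 - 17 = -123/7)
k(v) = -8*sqrt(v) (k(v) = (-4 - 1*4)*sqrt(v) = (-4 - 4)*sqrt(v) = -8*sqrt(v))
q(S) = sqrt(S)/7
b(-17, -17) - q(k(-3)) = -123/7 - sqrt(-8*I*sqrt(3))/7 = -123/7 - 2*sqrt(2)*3**(1/4)*sqrt(-I)/7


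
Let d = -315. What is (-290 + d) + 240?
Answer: -365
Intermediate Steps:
(-290 + d) + 240 = (-290 - 315) + 240 = -605 + 240 = -365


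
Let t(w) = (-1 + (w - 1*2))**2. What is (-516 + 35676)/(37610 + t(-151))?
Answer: 5860/10221 ≈ 0.57333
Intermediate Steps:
t(w) = (-3 + w)**2 (t(w) = (-1 + (w - 2))**2 = (-1 + (-2 + w))**2 = (-3 + w)**2)
(-516 + 35676)/(37610 + t(-151)) = (-516 + 35676)/(37610 + (-3 - 151)**2) = 35160/(37610 + (-154)**2) = 35160/(37610 + 23716) = 35160/61326 = 35160*(1/61326) = 5860/10221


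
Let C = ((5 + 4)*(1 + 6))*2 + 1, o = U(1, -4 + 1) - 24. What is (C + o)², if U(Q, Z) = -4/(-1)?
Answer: 11449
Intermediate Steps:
U(Q, Z) = 4 (U(Q, Z) = -4*(-1) = 4)
o = -20 (o = 4 - 24 = -20)
C = 127 (C = (9*7)*2 + 1 = 63*2 + 1 = 126 + 1 = 127)
(C + o)² = (127 - 20)² = 107² = 11449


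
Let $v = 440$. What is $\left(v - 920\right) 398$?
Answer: $-191040$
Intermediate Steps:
$\left(v - 920\right) 398 = \left(440 - 920\right) 398 = \left(-480\right) 398 = -191040$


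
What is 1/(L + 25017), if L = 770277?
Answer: 1/795294 ≈ 1.2574e-6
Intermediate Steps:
1/(L + 25017) = 1/(770277 + 25017) = 1/795294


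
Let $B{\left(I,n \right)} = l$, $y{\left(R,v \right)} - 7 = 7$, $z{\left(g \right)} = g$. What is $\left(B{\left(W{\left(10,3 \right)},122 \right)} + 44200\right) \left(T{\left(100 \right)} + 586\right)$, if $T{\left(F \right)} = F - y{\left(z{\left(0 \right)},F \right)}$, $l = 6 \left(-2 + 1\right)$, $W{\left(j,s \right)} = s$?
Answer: $29698368$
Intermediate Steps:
$l = -6$ ($l = 6 \left(-1\right) = -6$)
$y{\left(R,v \right)} = 14$ ($y{\left(R,v \right)} = 7 + 7 = 14$)
$B{\left(I,n \right)} = -6$
$T{\left(F \right)} = -14 + F$ ($T{\left(F \right)} = F - 14 = -14 + F$)
$\left(B{\left(W{\left(10,3 \right)},122 \right)} + 44200\right) \left(T{\left(100 \right)} + 586\right) = \left(-6 + 44200\right) \left(\left(-14 + 100\right) + 586\right) = 44194 \left(86 + 586\right) = 44194 \cdot 672 = 29698368$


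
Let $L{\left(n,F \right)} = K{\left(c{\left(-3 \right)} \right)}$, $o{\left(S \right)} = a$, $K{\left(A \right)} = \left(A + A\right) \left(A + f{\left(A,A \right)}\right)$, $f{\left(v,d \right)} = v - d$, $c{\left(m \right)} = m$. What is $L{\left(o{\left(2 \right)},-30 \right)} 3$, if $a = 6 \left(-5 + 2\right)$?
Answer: $54$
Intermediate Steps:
$K{\left(A \right)} = 2 A^{2}$ ($K{\left(A \right)} = \left(A + A\right) \left(A + \left(A - A\right)\right) = 2 A \left(A + 0\right) = 2 A A = 2 A^{2}$)
$a = -18$ ($a = 6 \left(-3\right) = -18$)
$o{\left(S \right)} = -18$
$L{\left(n,F \right)} = 18$ ($L{\left(n,F \right)} = 2 \left(-3\right)^{2} = 2 \cdot 9 = 18$)
$L{\left(o{\left(2 \right)},-30 \right)} 3 = 18 \cdot 3 = 54$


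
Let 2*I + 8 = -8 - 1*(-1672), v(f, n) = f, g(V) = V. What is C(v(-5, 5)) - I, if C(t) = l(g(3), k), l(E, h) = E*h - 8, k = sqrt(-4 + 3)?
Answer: -836 + 3*I ≈ -836.0 + 3.0*I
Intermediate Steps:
k = I (k = sqrt(-1) = I ≈ 1.0*I)
l(E, h) = -8 + E*h
C(t) = -8 + 3*I
I = 828 (I = -4 + (-8 - 1*(-1672))/2 = -4 + (-8 + 1672)/2 = -4 + (1/2)*1664 = -4 + 832 = 828)
C(v(-5, 5)) - I = (-8 + 3*I) - 1*828 = (-8 + 3*I) - 828 = -836 + 3*I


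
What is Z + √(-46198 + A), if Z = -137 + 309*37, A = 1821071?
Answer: 11296 + √1774873 ≈ 12628.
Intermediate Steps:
Z = 11296 (Z = -137 + 11433 = 11296)
Z + √(-46198 + A) = 11296 + √(-46198 + 1821071) = 11296 + √1774873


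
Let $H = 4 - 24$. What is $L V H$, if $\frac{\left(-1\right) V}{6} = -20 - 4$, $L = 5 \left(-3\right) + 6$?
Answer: $25920$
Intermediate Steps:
$L = -9$ ($L = -15 + 6 = -9$)
$H = -20$ ($H = 4 - 24 = -20$)
$V = 144$ ($V = - 6 \left(-20 - 4\right) = \left(-6\right) \left(-24\right) = 144$)
$L V H = \left(-9\right) 144 \left(-20\right) = \left(-1296\right) \left(-20\right) = 25920$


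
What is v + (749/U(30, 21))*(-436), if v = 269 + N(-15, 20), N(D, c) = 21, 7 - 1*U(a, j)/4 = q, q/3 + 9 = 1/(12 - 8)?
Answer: -41142/19 ≈ -2165.4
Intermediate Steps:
q = -105/4 (q = -27 + 3/(12 - 8) = -27 + 3/4 = -27 + 3*(¼) = -27 + ¾ = -105/4 ≈ -26.250)
U(a, j) = 133 (U(a, j) = 28 - 4*(-105/4) = 28 + 105 = 133)
v = 290 (v = 269 + 21 = 290)
v + (749/U(30, 21))*(-436) = 290 + (749/133)*(-436) = 290 + (749*(1/133))*(-436) = 290 + (107/19)*(-436) = 290 - 46652/19 = -41142/19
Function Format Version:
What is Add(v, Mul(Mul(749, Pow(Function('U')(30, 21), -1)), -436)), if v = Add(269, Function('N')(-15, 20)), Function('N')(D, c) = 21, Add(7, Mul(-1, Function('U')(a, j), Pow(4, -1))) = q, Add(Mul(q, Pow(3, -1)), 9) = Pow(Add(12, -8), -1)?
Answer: Rational(-41142, 19) ≈ -2165.4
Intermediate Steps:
q = Rational(-105, 4) (q = Add(-27, Mul(3, Pow(Add(12, -8), -1))) = Add(-27, Mul(3, Pow(4, -1))) = Add(-27, Mul(3, Rational(1, 4))) = Add(-27, Rational(3, 4)) = Rational(-105, 4) ≈ -26.250)
Function('U')(a, j) = 133 (Function('U')(a, j) = Add(28, Mul(-4, Rational(-105, 4))) = Add(28, 105) = 133)
v = 290 (v = Add(269, 21) = 290)
Add(v, Mul(Mul(749, Pow(Function('U')(30, 21), -1)), -436)) = Add(290, Mul(Mul(749, Pow(133, -1)), -436)) = Add(290, Mul(Mul(749, Rational(1, 133)), -436)) = Add(290, Mul(Rational(107, 19), -436)) = Add(290, Rational(-46652, 19)) = Rational(-41142, 19)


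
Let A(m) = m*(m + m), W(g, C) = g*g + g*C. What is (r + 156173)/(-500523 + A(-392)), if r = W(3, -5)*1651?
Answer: -146267/193195 ≈ -0.75710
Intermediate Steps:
W(g, C) = g² + C*g
A(m) = 2*m² (A(m) = m*(2*m) = 2*m²)
r = -9906 (r = (3*(-5 + 3))*1651 = (3*(-2))*1651 = -6*1651 = -9906)
(r + 156173)/(-500523 + A(-392)) = (-9906 + 156173)/(-500523 + 2*(-392)²) = 146267/(-500523 + 2*153664) = 146267/(-500523 + 307328) = 146267/(-193195) = 146267*(-1/193195) = -146267/193195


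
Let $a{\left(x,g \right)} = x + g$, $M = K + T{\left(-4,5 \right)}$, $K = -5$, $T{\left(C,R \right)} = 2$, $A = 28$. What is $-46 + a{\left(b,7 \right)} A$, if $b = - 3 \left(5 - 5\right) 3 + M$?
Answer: $66$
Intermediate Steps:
$M = -3$ ($M = -5 + 2 = -3$)
$b = -3$ ($b = - 3 \left(5 - 5\right) 3 - 3 = - 3 \cdot 0 \cdot 3 - 3 = \left(-3\right) 0 - 3 = 0 - 3 = -3$)
$a{\left(x,g \right)} = g + x$
$-46 + a{\left(b,7 \right)} A = -46 + \left(7 - 3\right) 28 = -46 + 4 \cdot 28 = -46 + 112 = 66$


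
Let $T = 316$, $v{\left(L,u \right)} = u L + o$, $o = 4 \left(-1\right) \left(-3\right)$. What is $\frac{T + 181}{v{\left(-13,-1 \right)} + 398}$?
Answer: $\frac{497}{423} \approx 1.1749$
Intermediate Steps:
$o = 12$ ($o = \left(-4\right) \left(-3\right) = 12$)
$v{\left(L,u \right)} = 12 + L u$ ($v{\left(L,u \right)} = u L + 12 = L u + 12 = 12 + L u$)
$\frac{T + 181}{v{\left(-13,-1 \right)} + 398} = \frac{316 + 181}{\left(12 - -13\right) + 398} = \frac{497}{\left(12 + 13\right) + 398} = \frac{497}{25 + 398} = \frac{497}{423}$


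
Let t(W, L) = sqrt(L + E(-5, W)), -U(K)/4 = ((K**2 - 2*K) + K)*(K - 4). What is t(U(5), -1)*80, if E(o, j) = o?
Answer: 80*I*sqrt(6) ≈ 195.96*I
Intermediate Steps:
U(K) = -4*(-4 + K)*(K**2 - K) (U(K) = -4*((K**2 - 2*K) + K)*(K - 4) = -4*(K**2 - K)*(-4 + K) = -4*(-4 + K)*(K**2 - K))
t(W, L) = sqrt(-5 + L) (t(W, L) = sqrt(L - 5) = sqrt(-5 + L))
t(U(5), -1)*80 = sqrt(-5 - 1)*80 = sqrt(-6)*80 = (I*sqrt(6))*80 = 80*I*sqrt(6)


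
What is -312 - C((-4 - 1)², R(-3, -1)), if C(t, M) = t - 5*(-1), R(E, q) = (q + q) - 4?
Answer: -342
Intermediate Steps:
R(E, q) = -4 + 2*q (R(E, q) = 2*q - 4 = -4 + 2*q)
C(t, M) = 5 + t (C(t, M) = t - 1*(-5) = t + 5 = 5 + t)
-312 - C((-4 - 1)², R(-3, -1)) = -312 - (5 + (-4 - 1)²) = -312 - (5 + (-5)²) = -312 - (5 + 25) = -312 - 1*30 = -312 - 30 = -342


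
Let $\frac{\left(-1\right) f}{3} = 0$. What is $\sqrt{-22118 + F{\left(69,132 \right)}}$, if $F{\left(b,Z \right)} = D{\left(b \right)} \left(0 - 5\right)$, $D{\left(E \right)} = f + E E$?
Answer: $i \sqrt{45923} \approx 214.3 i$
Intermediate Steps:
$f = 0$ ($f = \left(-3\right) 0 = 0$)
$D{\left(E \right)} = E^{2}$ ($D{\left(E \right)} = 0 + E E = 0 + E^{2} = E^{2}$)
$F{\left(b,Z \right)} = - 5 b^{2}$ ($F{\left(b,Z \right)} = b^{2} \left(0 - 5\right) = b^{2} \left(-5\right) = - 5 b^{2}$)
$\sqrt{-22118 + F{\left(69,132 \right)}} = \sqrt{-22118 - 5 \cdot 69^{2}} = \sqrt{-22118 - 23805} = \sqrt{-45923} = i \sqrt{45923}$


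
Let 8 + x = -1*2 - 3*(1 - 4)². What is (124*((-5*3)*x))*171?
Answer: 11768220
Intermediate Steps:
x = -37 (x = -8 + (-1*2 - 3*(1 - 4)²) = -8 + (-2 - 3*(-3)²) = -8 + (-2 - 3*9) = -8 + (-2 - 27) = -8 - 29 = -37)
(124*((-5*3)*x))*171 = (124*(-5*3*(-37)))*171 = (124*(-15*(-37)))*171 = (124*555)*171 = 68820*171 = 11768220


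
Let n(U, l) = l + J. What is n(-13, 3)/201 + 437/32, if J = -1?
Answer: 87901/6432 ≈ 13.666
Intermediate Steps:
n(U, l) = -1 + l (n(U, l) = l - 1 = -1 + l)
n(-13, 3)/201 + 437/32 = (-1 + 3)/201 + 437/32 = 2*(1/201) + 437*(1/32) = 2/201 + 437/32 = 87901/6432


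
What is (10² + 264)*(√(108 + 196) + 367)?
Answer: 133588 + 1456*√19 ≈ 1.3993e+5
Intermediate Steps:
(10² + 264)*(√(108 + 196) + 367) = (100 + 264)*(√304 + 367) = 364*(4*√19 + 367) = 364*(367 + 4*√19) = 133588 + 1456*√19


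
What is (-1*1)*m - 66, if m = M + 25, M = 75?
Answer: -166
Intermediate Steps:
m = 100 (m = 75 + 25 = 100)
(-1*1)*m - 66 = -1*1*100 - 66 = -1*100 - 66 = -100 - 66 = -166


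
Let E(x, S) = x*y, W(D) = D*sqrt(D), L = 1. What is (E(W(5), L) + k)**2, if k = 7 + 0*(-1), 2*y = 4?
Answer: 549 + 140*sqrt(5) ≈ 862.05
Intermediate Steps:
y = 2 (y = (1/2)*4 = 2)
W(D) = D**(3/2)
E(x, S) = 2*x (E(x, S) = x*2 = 2*x)
k = 7 (k = 7 + 0 = 7)
(E(W(5), L) + k)**2 = (2*5**(3/2) + 7)**2 = (2*(5*sqrt(5)) + 7)**2 = (10*sqrt(5) + 7)**2 = (7 + 10*sqrt(5))**2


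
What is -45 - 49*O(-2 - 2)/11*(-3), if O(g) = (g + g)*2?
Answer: -2847/11 ≈ -258.82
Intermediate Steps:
O(g) = 4*g (O(g) = (2*g)*2 = 4*g)
-45 - 49*O(-2 - 2)/11*(-3) = -45 - 49*(4*(-2 - 2))/11*(-3) = -45 - 49*(4*(-4))*(1/11)*(-3) = -45 - 49*(-16*1/11)*(-3) = -45 - (-784)*(-3)/11 = -45 - 49*48/11 = -45 - 2352/11 = -2847/11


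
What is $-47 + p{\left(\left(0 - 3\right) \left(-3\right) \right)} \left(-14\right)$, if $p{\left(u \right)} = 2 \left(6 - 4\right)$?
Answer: $-103$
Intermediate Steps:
$p{\left(u \right)} = 4$ ($p{\left(u \right)} = 2 \cdot 2 = 4$)
$-47 + p{\left(\left(0 - 3\right) \left(-3\right) \right)} \left(-14\right) = -47 + 4 \left(-14\right) = -47 - 56 = -103$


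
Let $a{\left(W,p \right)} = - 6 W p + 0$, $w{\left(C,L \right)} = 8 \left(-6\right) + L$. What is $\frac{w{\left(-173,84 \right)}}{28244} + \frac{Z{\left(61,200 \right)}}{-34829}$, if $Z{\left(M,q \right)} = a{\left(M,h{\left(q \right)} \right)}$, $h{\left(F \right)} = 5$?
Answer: $\frac{13235091}{245927569} \approx 0.053817$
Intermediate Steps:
$w{\left(C,L \right)} = -48 + L$
$a{\left(W,p \right)} = - 6 W p$ ($a{\left(W,p \right)} = - 6 W p + 0 = - 6 W p$)
$Z{\left(M,q \right)} = - 30 M$ ($Z{\left(M,q \right)} = \left(-6\right) M 5 = - 30 M$)
$\frac{w{\left(-173,84 \right)}}{28244} + \frac{Z{\left(61,200 \right)}}{-34829} = \frac{-48 + 84}{28244} + \frac{\left(-30\right) 61}{-34829} = 36 \cdot \frac{1}{28244} - - \frac{1830}{34829} = \frac{9}{7061} + \frac{1830}{34829} = \frac{13235091}{245927569}$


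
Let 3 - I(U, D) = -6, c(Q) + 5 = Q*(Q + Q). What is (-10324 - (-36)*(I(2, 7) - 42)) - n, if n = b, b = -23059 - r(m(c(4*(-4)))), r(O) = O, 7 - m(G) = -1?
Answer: 11555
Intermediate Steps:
c(Q) = -5 + 2*Q**2 (c(Q) = -5 + Q*(Q + Q) = -5 + Q*(2*Q) = -5 + 2*Q**2)
m(G) = 8 (m(G) = 7 - 1*(-1) = 7 + 1 = 8)
I(U, D) = 9 (I(U, D) = 3 - 1*(-6) = 3 + 6 = 9)
b = -23067 (b = -23059 - 1*8 = -23059 - 8 = -23067)
n = -23067
(-10324 - (-36)*(I(2, 7) - 42)) - n = (-10324 - (-36)*(9 - 42)) - 1*(-23067) = (-10324 - (-36)*(-33)) + 23067 = (-10324 - 1*1188) + 23067 = (-10324 - 1188) + 23067 = -11512 + 23067 = 11555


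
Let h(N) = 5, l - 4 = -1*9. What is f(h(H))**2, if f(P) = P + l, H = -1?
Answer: 0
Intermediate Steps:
l = -5 (l = 4 - 1*9 = 4 - 9 = -5)
f(P) = -5 + P (f(P) = P - 5 = -5 + P)
f(h(H))**2 = (-5 + 5)**2 = 0**2 = 0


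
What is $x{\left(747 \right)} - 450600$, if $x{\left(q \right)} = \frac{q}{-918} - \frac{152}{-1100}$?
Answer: $- \frac{12639348949}{28050} \approx -4.506 \cdot 10^{5}$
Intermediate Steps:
$x{\left(q \right)} = \frac{38}{275} - \frac{q}{918}$ ($x{\left(q \right)} = q \left(- \frac{1}{918}\right) - - \frac{38}{275} = - \frac{q}{918} + \frac{38}{275} = \frac{38}{275} - \frac{q}{918}$)
$x{\left(747 \right)} - 450600 = \left(\frac{38}{275} - \frac{83}{102}\right) - 450600 = - \frac{18949}{28050} - 450600 = - \frac{12639348949}{28050}$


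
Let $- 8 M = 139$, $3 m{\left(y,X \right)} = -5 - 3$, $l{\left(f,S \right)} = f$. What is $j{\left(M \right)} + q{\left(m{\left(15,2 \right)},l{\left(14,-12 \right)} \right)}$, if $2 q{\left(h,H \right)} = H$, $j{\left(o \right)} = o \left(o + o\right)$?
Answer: $\frac{19545}{32} \approx 610.78$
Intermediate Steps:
$m{\left(y,X \right)} = - \frac{8}{3}$ ($m{\left(y,X \right)} = \frac{-5 - 3}{3} = \frac{1}{3} \left(-8\right) = - \frac{8}{3}$)
$M = - \frac{139}{8}$ ($M = \left(- \frac{1}{8}\right) 139 = - \frac{139}{8} \approx -17.375$)
$j{\left(o \right)} = 2 o^{2}$ ($j{\left(o \right)} = o 2 o = 2 o^{2}$)
$q{\left(h,H \right)} = \frac{H}{2}$
$j{\left(M \right)} + q{\left(m{\left(15,2 \right)},l{\left(14,-12 \right)} \right)} = 2 \left(- \frac{139}{8}\right)^{2} + \frac{1}{2} \cdot 14 = 2 \cdot \frac{19321}{64} + 7 = \frac{19321}{32} + 7 = \frac{19545}{32}$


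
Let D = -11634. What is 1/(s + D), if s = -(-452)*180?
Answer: 1/69726 ≈ 1.4342e-5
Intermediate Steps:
s = 81360 (s = -1*(-81360) = 81360)
1/(s + D) = 1/(81360 - 11634) = 1/69726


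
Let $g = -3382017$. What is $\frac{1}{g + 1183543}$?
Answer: $- \frac{1}{2198474} \approx -4.5486 \cdot 10^{-7}$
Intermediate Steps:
$\frac{1}{g + 1183543} = \frac{1}{-3382017 + 1183543} = \frac{1}{-2198474} = - \frac{1}{2198474}$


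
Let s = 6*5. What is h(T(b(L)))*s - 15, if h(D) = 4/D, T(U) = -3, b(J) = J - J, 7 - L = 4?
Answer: -55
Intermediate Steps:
L = 3 (L = 7 - 1*4 = 7 - 4 = 3)
b(J) = 0
s = 30
h(T(b(L)))*s - 15 = (4/(-3))*30 - 15 = (4*(-⅓))*30 - 15 = -4/3*30 - 15 = -40 - 15 = -55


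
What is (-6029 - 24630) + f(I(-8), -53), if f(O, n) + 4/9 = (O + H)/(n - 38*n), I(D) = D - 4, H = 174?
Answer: -541107077/17649 ≈ -30659.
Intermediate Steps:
I(D) = -4 + D
f(O, n) = -4/9 - (174 + O)/(37*n) (f(O, n) = -4/9 + (O + 174)/(n - 38*n) = -4/9 + (174 + O)/((-37*n)) = -4/9 + (174 + O)*(-1/(37*n)) = -4/9 - (174 + O)/(37*n))
(-6029 - 24630) + f(I(-8), -53) = (-6029 - 24630) + (1/333)*(-1566 - 148*(-53) - 9*(-4 - 8))/(-53) = -30659 + (1/333)*(-1/53)*(-1566 + 7844 - 9*(-12)) = -30659 + (1/333)*(-1/53)*(-1566 + 7844 + 108) = -30659 + (1/333)*(-1/53)*6386 = -30659 - 6386/17649 = -541107077/17649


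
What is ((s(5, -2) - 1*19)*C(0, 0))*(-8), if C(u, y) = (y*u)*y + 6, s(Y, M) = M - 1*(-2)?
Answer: 912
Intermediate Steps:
s(Y, M) = 2 + M (s(Y, M) = M + 2 = 2 + M)
C(u, y) = 6 + u*y² (C(u, y) = (u*y)*y + 6 = u*y² + 6 = 6 + u*y²)
((s(5, -2) - 1*19)*C(0, 0))*(-8) = (((2 - 2) - 1*19)*(6 + 0*0²))*(-8) = ((0 - 19)*(6 + 0*0))*(-8) = -19*(6 + 0)*(-8) = -19*6*(-8) = -114*(-8) = 912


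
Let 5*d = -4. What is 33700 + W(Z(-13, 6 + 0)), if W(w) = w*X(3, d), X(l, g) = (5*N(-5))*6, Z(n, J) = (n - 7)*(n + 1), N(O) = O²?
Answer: 213700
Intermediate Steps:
d = -⅘ (d = (⅕)*(-4) = -⅘ ≈ -0.80000)
Z(n, J) = (1 + n)*(-7 + n) (Z(n, J) = (-7 + n)*(1 + n) = (1 + n)*(-7 + n))
X(l, g) = 750 (X(l, g) = (5*(-5)²)*6 = (5*25)*6 = 125*6 = 750)
W(w) = 750*w (W(w) = w*750 = 750*w)
33700 + W(Z(-13, 6 + 0)) = 33700 + 750*(-7 + (-13)² - 6*(-13)) = 33700 + 750*(-7 + 169 + 78) = 33700 + 750*240 = 33700 + 180000 = 213700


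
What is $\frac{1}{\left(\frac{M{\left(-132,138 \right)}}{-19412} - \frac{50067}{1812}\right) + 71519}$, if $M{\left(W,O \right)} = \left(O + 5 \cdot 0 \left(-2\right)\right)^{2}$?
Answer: $\frac{127444}{9111021029} \approx 1.3988 \cdot 10^{-5}$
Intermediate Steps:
$M{\left(W,O \right)} = O^{2}$ ($M{\left(W,O \right)} = \left(O + 0 \left(-2\right)\right)^{2} = \left(O + 0\right)^{2} = O^{2}$)
$\frac{1}{\left(\frac{M{\left(-132,138 \right)}}{-19412} - \frac{50067}{1812}\right) + 71519} = \frac{1}{\left(\frac{138^{2}}{-19412} - \frac{50067}{1812}\right) + 71519} = \frac{1}{\left(19044 \left(- \frac{1}{19412}\right) - \frac{16689}{604}\right) + 71519} = \frac{1}{\left(- \frac{207}{211} - \frac{16689}{604}\right) + 71519} = \frac{1}{- \frac{3646407}{127444} + 71519} = \frac{1}{\frac{9111021029}{127444}} = \frac{127444}{9111021029}$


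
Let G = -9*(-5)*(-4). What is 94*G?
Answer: -16920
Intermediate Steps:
G = -180 (G = 45*(-4) = -180)
94*G = 94*(-180) = -16920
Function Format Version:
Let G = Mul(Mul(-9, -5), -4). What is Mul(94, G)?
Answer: -16920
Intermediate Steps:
G = -180 (G = Mul(45, -4) = -180)
Mul(94, G) = Mul(94, -180) = -16920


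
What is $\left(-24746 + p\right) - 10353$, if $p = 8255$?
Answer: $-26844$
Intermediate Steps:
$\left(-24746 + p\right) - 10353 = \left(-24746 + 8255\right) - 10353 = -16491 - 10353 = -26844$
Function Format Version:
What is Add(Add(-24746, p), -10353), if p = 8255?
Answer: -26844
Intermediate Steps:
Add(Add(-24746, p), -10353) = Add(Add(-24746, 8255), -10353) = Add(-16491, -10353) = -26844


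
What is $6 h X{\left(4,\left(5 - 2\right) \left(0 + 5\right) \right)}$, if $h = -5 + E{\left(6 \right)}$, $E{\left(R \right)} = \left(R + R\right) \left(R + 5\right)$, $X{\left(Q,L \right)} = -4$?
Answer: $-3048$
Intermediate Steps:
$E{\left(R \right)} = 2 R \left(5 + R\right)$
$h = 127$ ($h = -5 + 2 \cdot 6 \left(5 + 6\right) = -5 + 2 \cdot 6 \cdot 11 = -5 + 132 = 127$)
$6 h X{\left(4,\left(5 - 2\right) \left(0 + 5\right) \right)} = 6 \cdot 127 \left(-4\right) = 762 \left(-4\right) = -3048$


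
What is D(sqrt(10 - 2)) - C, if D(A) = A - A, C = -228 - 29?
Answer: 257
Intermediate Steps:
C = -257
D(A) = 0
D(sqrt(10 - 2)) - C = 0 - 1*(-257) = 0 + 257 = 257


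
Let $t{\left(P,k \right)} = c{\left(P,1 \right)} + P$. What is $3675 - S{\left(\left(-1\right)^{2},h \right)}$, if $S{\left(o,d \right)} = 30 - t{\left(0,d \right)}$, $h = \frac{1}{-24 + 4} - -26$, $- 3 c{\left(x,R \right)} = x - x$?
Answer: $3645$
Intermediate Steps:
$c{\left(x,R \right)} = 0$ ($c{\left(x,R \right)} = - \frac{x - x}{3} = \left(- \frac{1}{3}\right) 0 = 0$)
$t{\left(P,k \right)} = P$ ($t{\left(P,k \right)} = 0 + P = P$)
$h = \frac{519}{20}$ ($h = \frac{1}{-20} + 26 = - \frac{1}{20} + 26 = \frac{519}{20} \approx 25.95$)
$S{\left(o,d \right)} = 30$ ($S{\left(o,d \right)} = 30 - 0 = 30 + 0 = 30$)
$3675 - S{\left(\left(-1\right)^{2},h \right)} = 3675 - 30 = 3645$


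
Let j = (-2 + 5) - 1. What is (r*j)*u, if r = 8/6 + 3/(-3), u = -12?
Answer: -8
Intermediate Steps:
r = ⅓ (r = 8*(⅙) + 3*(-⅓) = 4/3 - 1 = ⅓ ≈ 0.33333)
j = 2 (j = 3 - 1 = 2)
(r*j)*u = ((⅓)*2)*(-12) = (⅔)*(-12) = -8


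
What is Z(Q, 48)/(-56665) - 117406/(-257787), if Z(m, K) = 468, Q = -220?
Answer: 6532166674/14607500355 ≈ 0.44718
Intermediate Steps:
Z(Q, 48)/(-56665) - 117406/(-257787) = 468/(-56665) - 117406/(-257787) = 468*(-1/56665) - 117406*(-1/257787) = -468/56665 + 117406/257787 = 6532166674/14607500355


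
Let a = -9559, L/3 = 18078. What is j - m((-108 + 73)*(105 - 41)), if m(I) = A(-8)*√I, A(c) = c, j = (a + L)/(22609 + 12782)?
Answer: 44675/35391 + 64*I*√35 ≈ 1.2623 + 378.63*I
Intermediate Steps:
L = 54234 (L = 3*18078 = 54234)
j = 44675/35391 (j = (-9559 + 54234)/(22609 + 12782) = 44675/35391 ≈ 1.2623)
m(I) = -8*√I
j - m((-108 + 73)*(105 - 41)) = 44675/35391 - (-8)*√((-108 + 73)*(105 - 41)) = 44675/35391 - (-8)*√(-35*64) = 44675/35391 - (-8)*√(-2240) = 44675/35391 - (-8)*8*I*√35 = 44675/35391 - (-64)*I*√35 = 44675/35391 + 64*I*√35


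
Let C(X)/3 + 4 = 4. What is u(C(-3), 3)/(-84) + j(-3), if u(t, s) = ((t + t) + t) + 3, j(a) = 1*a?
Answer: -85/28 ≈ -3.0357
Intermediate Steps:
C(X) = 0 (C(X) = -12 + 3*4 = -12 + 12 = 0)
j(a) = a
u(t, s) = 3 + 3*t (u(t, s) = (2*t + t) + 3 = 3*t + 3 = 3 + 3*t)
u(C(-3), 3)/(-84) + j(-3) = (3 + 3*0)/(-84) - 3 = -(3 + 0)/84 - 3 = -1/84*3 - 3 = -1/28 - 3 = -85/28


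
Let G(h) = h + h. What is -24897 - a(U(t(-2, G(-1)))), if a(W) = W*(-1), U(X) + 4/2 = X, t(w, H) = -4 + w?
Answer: -24905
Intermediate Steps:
G(h) = 2*h
U(X) = -2 + X
a(W) = -W
-24897 - a(U(t(-2, G(-1)))) = -24897 - (-1)*(-2 + (-4 - 2)) = -24897 - (-1)*(-2 - 6) = -24897 - (-1)*(-8) = -24897 - 1*8 = -24897 - 8 = -24905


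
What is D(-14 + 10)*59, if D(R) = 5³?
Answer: 7375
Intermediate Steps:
D(R) = 125
D(-14 + 10)*59 = 125*59 = 7375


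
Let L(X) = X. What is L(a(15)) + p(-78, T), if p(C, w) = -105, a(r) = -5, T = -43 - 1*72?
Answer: -110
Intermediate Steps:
T = -115 (T = -43 - 72 = -115)
L(a(15)) + p(-78, T) = -5 - 105 = -110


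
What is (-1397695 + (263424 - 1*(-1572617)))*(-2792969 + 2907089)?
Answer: 50024045520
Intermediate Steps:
(-1397695 + (263424 - 1*(-1572617)))*(-2792969 + 2907089) = (-1397695 + (263424 + 1572617))*114120 = (-1397695 + 1836041)*114120 = 438346*114120 = 50024045520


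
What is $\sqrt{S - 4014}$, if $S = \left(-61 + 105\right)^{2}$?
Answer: $i \sqrt{2078} \approx 45.585 i$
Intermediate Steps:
$S = 1936$ ($S = 44^{2} = 1936$)
$\sqrt{S - 4014} = \sqrt{1936 - 4014} = \sqrt{-2078} = i \sqrt{2078}$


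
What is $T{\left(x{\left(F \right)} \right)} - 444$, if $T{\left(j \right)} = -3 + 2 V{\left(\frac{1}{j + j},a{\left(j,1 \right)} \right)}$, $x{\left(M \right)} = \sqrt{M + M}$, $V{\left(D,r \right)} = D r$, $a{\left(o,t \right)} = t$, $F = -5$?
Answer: $-447 - \frac{i \sqrt{10}}{10} \approx -447.0 - 0.31623 i$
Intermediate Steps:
$x{\left(M \right)} = \sqrt{2} \sqrt{M}$ ($x{\left(M \right)} = \sqrt{2 M} = \sqrt{2} \sqrt{M}$)
$T{\left(j \right)} = -3 + \frac{1}{j}$ ($T{\left(j \right)} = -3 + 2 \frac{1}{j + j} 1 = -3 + 2 \frac{1}{2 j} 1 = -3 + 2 \frac{1}{2 j} = -3 + \frac{1}{j}$)
$T{\left(x{\left(F \right)} \right)} - 444 = \left(-3 + \frac{1}{\sqrt{2} \sqrt{-5}}\right) - 444 = \left(-3 + \frac{1}{\sqrt{2} i \sqrt{5}}\right) - 444 = \left(-3 + \frac{1}{i \sqrt{10}}\right) - 444 = \left(-3 - \frac{i \sqrt{10}}{10}\right) - 444 = -447 - \frac{i \sqrt{10}}{10}$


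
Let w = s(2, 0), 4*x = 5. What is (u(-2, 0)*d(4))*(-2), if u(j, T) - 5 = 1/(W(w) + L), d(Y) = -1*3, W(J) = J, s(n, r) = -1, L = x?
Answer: 54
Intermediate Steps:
x = 5/4 (x = (1/4)*5 = 5/4 ≈ 1.2500)
L = 5/4 ≈ 1.2500
w = -1
d(Y) = -3
u(j, T) = 9 (u(j, T) = 5 + 1/(-1 + 5/4) = 5 + 1/(1/4) = 5 + 4 = 9)
(u(-2, 0)*d(4))*(-2) = (9*(-3))*(-2) = -27*(-2) = 54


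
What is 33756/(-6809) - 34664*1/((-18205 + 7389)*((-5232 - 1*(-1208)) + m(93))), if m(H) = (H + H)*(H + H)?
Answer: -1395218856667/281438739296 ≈ -4.9575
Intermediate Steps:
m(H) = 4*H² (m(H) = (2*H)*(2*H) = 4*H²)
33756/(-6809) - 34664*1/((-18205 + 7389)*((-5232 - 1*(-1208)) + m(93))) = 33756/(-6809) - 34664*1/((-18205 + 7389)*((-5232 - 1*(-1208)) + 4*93²)) = 33756*(-1/6809) - 34664*(-1/(10816*((-5232 + 1208) + 4*8649))) = -33756/6809 - 34664*(-1/(10816*(-4024 + 34596))) = -33756/6809 - 34664/(30572*(-10816)) = -33756/6809 - 34664/(-330666752) = -33756/6809 - 34664*(-1/330666752) = -33756/6809 + 4333/41333344 = -1395218856667/281438739296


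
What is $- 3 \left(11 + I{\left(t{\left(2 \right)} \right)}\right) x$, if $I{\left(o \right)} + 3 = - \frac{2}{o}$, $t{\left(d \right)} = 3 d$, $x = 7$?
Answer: $-161$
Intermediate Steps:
$I{\left(o \right)} = -3 - \frac{2}{o}$
$- 3 \left(11 + I{\left(t{\left(2 \right)} \right)}\right) x = - 3 \left(11 - \left(3 + \frac{2}{3 \cdot 2}\right)\right) 7 = - 3 \left(11 - \left(3 + \frac{2}{6}\right)\right) 7 = - 3 \left(11 - \frac{10}{3}\right) 7 = \left(-3\right) \frac{23}{3} \cdot 7 = \left(-23\right) 7 = -161$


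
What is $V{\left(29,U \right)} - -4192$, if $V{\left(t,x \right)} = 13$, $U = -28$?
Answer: $4205$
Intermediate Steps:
$V{\left(29,U \right)} - -4192 = 13 - -4192 = 13 + 4192 = 4205$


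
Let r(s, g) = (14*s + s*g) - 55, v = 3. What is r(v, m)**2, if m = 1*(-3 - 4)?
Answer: 1156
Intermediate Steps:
m = -7 (m = 1*(-7) = -7)
r(s, g) = -55 + 14*s + g*s (r(s, g) = (14*s + g*s) - 55 = -55 + 14*s + g*s)
r(v, m)**2 = (-55 + 14*3 - 7*3)**2 = (-55 + 42 - 21)**2 = (-34)**2 = 1156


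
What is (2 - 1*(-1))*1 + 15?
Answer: 18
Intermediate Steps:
(2 - 1*(-1))*1 + 15 = (2 + 1)*1 + 15 = 3*1 + 15 = 3 + 15 = 18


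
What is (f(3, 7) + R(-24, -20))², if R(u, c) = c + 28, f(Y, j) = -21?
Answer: 169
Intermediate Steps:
R(u, c) = 28 + c
(f(3, 7) + R(-24, -20))² = (-21 + (28 - 20))² = (-21 + 8)² = (-13)² = 169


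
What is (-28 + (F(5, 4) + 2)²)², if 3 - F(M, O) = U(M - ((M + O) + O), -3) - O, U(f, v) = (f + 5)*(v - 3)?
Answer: 2809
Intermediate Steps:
U(f, v) = (-3 + v)*(5 + f) (U(f, v) = (5 + f)*(-3 + v) = (-3 + v)*(5 + f))
F(M, O) = 33 - 11*O (F(M, O) = 3 - ((-15 - 3*(M - ((M + O) + O)) + 5*(-3) + (M - ((M + O) + O))*(-3)) - O) = 3 - ((-15 - 3*(M - (M + 2*O)) - 15 + (M - (M + 2*O))*(-3)) - O) = 3 - ((-15 - 3*(M + (-M - 2*O)) - 15 + (M + (-M - 2*O))*(-3)) - O) = 3 - ((-15 - (-6)*O - 15 - 2*O*(-3)) - O) = 3 - ((-15 + 6*O - 15 + 6*O) - O) = 3 - ((-30 + 12*O) - O) = 3 - (-30 + 11*O) = 3 + (30 - 11*O) = 33 - 11*O)
(-28 + (F(5, 4) + 2)²)² = (-28 + ((33 - 11*4) + 2)²)² = (-28 + ((33 - 44) + 2)²)² = (-28 + (-11 + 2)²)² = (-28 + (-9)²)² = (-28 + 81)² = 53² = 2809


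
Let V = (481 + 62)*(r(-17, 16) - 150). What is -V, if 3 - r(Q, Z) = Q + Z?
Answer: 79278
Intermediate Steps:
r(Q, Z) = 3 - Q - Z (r(Q, Z) = 3 - (Q + Z) = 3 + (-Q - Z) = 3 - Q - Z)
V = -79278 (V = (481 + 62)*((3 - 1*(-17) - 1*16) - 150) = 543*((3 + 17 - 16) - 150) = 543*(4 - 150) = 543*(-146) = -79278)
-V = -1*(-79278) = 79278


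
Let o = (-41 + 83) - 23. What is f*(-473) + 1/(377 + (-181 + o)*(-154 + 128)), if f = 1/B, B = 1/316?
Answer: -685908651/4589 ≈ -1.4947e+5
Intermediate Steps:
o = 19 (o = 42 - 23 = 19)
B = 1/316 (B = 1*(1/316) = 1/316 ≈ 0.0031646)
f = 316 (f = 1/(1/316) = 316)
f*(-473) + 1/(377 + (-181 + o)*(-154 + 128)) = 316*(-473) + 1/(377 + (-181 + 19)*(-154 + 128)) = -149468 + 1/(377 - 162*(-26)) = -149468 + 1/(377 + 4212) = -149468 + 1/4589 = -685908651/4589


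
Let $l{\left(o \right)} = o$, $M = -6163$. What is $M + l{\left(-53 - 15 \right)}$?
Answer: $-6231$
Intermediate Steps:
$M + l{\left(-53 - 15 \right)} = -6163 - 68 = -6231$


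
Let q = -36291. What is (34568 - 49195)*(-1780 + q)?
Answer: 556864517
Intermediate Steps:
(34568 - 49195)*(-1780 + q) = (34568 - 49195)*(-1780 - 36291) = -14627*(-38071) = 556864517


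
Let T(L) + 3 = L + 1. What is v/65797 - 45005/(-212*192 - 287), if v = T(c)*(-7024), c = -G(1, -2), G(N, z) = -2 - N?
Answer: 2673273201/2697084827 ≈ 0.99117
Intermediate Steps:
c = 3 (c = -(-2 - 1*1) = -(-2 - 1) = -1*(-3) = 3)
T(L) = -2 + L (T(L) = -3 + (L + 1) = -3 + (1 + L) = -2 + L)
v = -7024 (v = (-2 + 3)*(-7024) = 1*(-7024) = -7024)
v/65797 - 45005/(-212*192 - 287) = -7024/65797 - 45005/(-212*192 - 287) = -7024*1/65797 - 45005/(-40704 - 287) = -7024/65797 - 45005/(-40991) = -7024/65797 - 45005*(-1/40991) = -7024/65797 + 45005/40991 = 2673273201/2697084827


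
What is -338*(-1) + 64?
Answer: 402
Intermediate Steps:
-338*(-1) + 64 = -26*(-13) + 64 = 338 + 64 = 402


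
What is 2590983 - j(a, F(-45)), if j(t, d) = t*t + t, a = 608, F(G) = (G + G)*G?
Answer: 2220711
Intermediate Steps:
F(G) = 2*G² (F(G) = (2*G)*G = 2*G²)
j(t, d) = t + t² (j(t, d) = t² + t = t + t²)
2590983 - j(a, F(-45)) = 2590983 - 608*(1 + 608) = 2590983 - 608*609 = 2590983 - 1*370272 = 2590983 - 370272 = 2220711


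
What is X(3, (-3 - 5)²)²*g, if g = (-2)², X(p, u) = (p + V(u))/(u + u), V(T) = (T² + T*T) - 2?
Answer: 67125249/4096 ≈ 16388.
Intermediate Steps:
V(T) = -2 + 2*T² (V(T) = (T² + T²) - 2 = 2*T² - 2 = -2 + 2*T²)
X(p, u) = (-2 + p + 2*u²)/(2*u) (X(p, u) = (p + (-2 + 2*u²))/(u + u) = (-2 + p + 2*u²)/((2*u)) = (-2 + p + 2*u²)*(1/(2*u)) = (-2 + p + 2*u²)/(2*u))
g = 4
X(3, (-3 - 5)²)²*g = ((-1 + ((-3 - 5)²)² + (½)*3)/((-3 - 5)²))²*4 = ((-1 + ((-8)²)² + 3/2)/((-8)²))²*4 = ((-1 + 64² + 3/2)/64)²*4 = ((-1 + 4096 + 3/2)/64)²*4 = ((1/64)*(8193/2))²*4 = (8193/128)²*4 = (67125249/16384)*4 = 67125249/4096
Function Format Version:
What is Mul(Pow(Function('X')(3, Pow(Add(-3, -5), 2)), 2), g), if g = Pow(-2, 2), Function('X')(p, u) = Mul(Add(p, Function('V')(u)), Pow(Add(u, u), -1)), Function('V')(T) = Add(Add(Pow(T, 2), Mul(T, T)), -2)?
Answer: Rational(67125249, 4096) ≈ 16388.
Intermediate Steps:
Function('V')(T) = Add(-2, Mul(2, Pow(T, 2))) (Function('V')(T) = Add(Add(Pow(T, 2), Pow(T, 2)), -2) = Add(Mul(2, Pow(T, 2)), -2) = Add(-2, Mul(2, Pow(T, 2))))
Function('X')(p, u) = Mul(Rational(1, 2), Pow(u, -1), Add(-2, p, Mul(2, Pow(u, 2)))) (Function('X')(p, u) = Mul(Add(p, Add(-2, Mul(2, Pow(u, 2)))), Pow(Add(u, u), -1)) = Mul(Add(-2, p, Mul(2, Pow(u, 2))), Pow(Mul(2, u), -1)) = Mul(Add(-2, p, Mul(2, Pow(u, 2))), Mul(Rational(1, 2), Pow(u, -1))) = Mul(Rational(1, 2), Pow(u, -1), Add(-2, p, Mul(2, Pow(u, 2)))))
g = 4
Mul(Pow(Function('X')(3, Pow(Add(-3, -5), 2)), 2), g) = Mul(Pow(Mul(Pow(Pow(Add(-3, -5), 2), -1), Add(-1, Pow(Pow(Add(-3, -5), 2), 2), Mul(Rational(1, 2), 3))), 2), 4) = Mul(Pow(Mul(Pow(Pow(-8, 2), -1), Add(-1, Pow(Pow(-8, 2), 2), Rational(3, 2))), 2), 4) = Mul(Pow(Mul(Pow(64, -1), Add(-1, Pow(64, 2), Rational(3, 2))), 2), 4) = Mul(Pow(Mul(Rational(1, 64), Add(-1, 4096, Rational(3, 2))), 2), 4) = Mul(Pow(Mul(Rational(1, 64), Rational(8193, 2)), 2), 4) = Mul(Pow(Rational(8193, 128), 2), 4) = Mul(Rational(67125249, 16384), 4) = Rational(67125249, 4096)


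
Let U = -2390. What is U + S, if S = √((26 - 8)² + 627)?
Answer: -2390 + √951 ≈ -2359.2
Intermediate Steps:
S = √951 (S = √(18² + 627) = √(324 + 627) = √951 ≈ 30.838)
U + S = -2390 + √951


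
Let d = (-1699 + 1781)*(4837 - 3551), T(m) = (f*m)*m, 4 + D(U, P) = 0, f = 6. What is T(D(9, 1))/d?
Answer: 24/26363 ≈ 0.00091037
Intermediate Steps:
D(U, P) = -4 (D(U, P) = -4 + 0 = -4)
T(m) = 6*m² (T(m) = (6*m)*m = 6*m²)
d = 105452 (d = 82*1286 = 105452)
T(D(9, 1))/d = (6*(-4)²)/105452 = (6*16)*(1/105452) = 96*(1/105452) = 24/26363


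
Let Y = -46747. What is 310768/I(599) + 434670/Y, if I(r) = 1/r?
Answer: 8701955111234/46747 ≈ 1.8615e+8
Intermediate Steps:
310768/I(599) + 434670/Y = 310768/(1/599) + 434670/(-46747) = 310768/(1/599) + 434670*(-1/46747) = 310768*599 - 434670/46747 = 186150032 - 434670/46747 = 8701955111234/46747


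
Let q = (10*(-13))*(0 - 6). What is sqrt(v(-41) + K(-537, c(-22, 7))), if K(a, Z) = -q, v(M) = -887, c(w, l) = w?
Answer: I*sqrt(1667) ≈ 40.829*I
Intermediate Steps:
q = 780 (q = -130*(-6) = 780)
K(a, Z) = -780 (K(a, Z) = -1*780 = -780)
sqrt(v(-41) + K(-537, c(-22, 7))) = sqrt(-887 - 780) = sqrt(-1667) = I*sqrt(1667)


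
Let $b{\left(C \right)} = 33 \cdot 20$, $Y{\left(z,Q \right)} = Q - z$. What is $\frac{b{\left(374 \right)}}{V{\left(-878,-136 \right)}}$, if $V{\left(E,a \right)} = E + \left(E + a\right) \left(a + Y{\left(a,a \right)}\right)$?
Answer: $\frac{330}{68513} \approx 0.0048166$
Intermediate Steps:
$b{\left(C \right)} = 660$
$V{\left(E,a \right)} = E + a \left(E + a\right)$ ($V{\left(E,a \right)} = E + \left(E + a\right) \left(a + \left(a - a\right)\right) = E + \left(E + a\right) \left(a + 0\right) = E + \left(E + a\right) a = E + a \left(E + a\right)$)
$\frac{b{\left(374 \right)}}{V{\left(-878,-136 \right)}} = \frac{660}{-878 + \left(-136\right)^{2} - -119408} = \frac{660}{-878 + 18496 + 119408} = \frac{660}{137026} = 660 \cdot \frac{1}{137026} = \frac{330}{68513}$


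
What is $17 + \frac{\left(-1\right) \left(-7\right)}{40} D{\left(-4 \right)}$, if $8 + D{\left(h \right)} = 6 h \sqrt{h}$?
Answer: $\frac{78}{5} - \frac{42 i}{5} \approx 15.6 - 8.4 i$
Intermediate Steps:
$D{\left(h \right)} = -8 + 6 h^{\frac{3}{2}}$ ($D{\left(h \right)} = -8 + 6 h \sqrt{h} = -8 + 6 h^{\frac{3}{2}}$)
$17 + \frac{\left(-1\right) \left(-7\right)}{40} D{\left(-4 \right)} = 17 + \frac{\left(-1\right) \left(-7\right)}{40} \left(-8 + 6 \left(-4\right)^{\frac{3}{2}}\right) = 17 + 7 \cdot \frac{1}{40} \left(-8 + 6 \left(- 8 i\right)\right) = 17 + \frac{7 \left(-8 - 48 i\right)}{40} = 17 - \left(\frac{7}{5} + \frac{42 i}{5}\right) = \frac{78}{5} - \frac{42 i}{5}$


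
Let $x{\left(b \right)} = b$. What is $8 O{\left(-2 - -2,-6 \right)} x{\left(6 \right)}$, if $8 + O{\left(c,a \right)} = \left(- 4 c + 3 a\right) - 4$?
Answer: $-1440$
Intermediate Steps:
$O{\left(c,a \right)} = -12 - 4 c + 3 a$ ($O{\left(c,a \right)} = -8 - \left(4 - 3 a + 4 c\right) = -12 - 4 c + 3 a$)
$8 O{\left(-2 - -2,-6 \right)} x{\left(6 \right)} = 8 \left(-12 - 4 \left(-2 - -2\right) + 3 \left(-6\right)\right) 6 = 8 \left(-12 - 4 \left(-2 + 2\right) - 18\right) 6 = 8 \left(-12 - 0 - 18\right) 6 = 8 \left(-12 + 0 - 18\right) 6 = 8 \left(-30\right) 6 = \left(-240\right) 6 = -1440$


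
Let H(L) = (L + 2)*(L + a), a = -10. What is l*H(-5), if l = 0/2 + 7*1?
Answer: 315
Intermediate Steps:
H(L) = (-10 + L)*(2 + L) (H(L) = (L + 2)*(L - 10) = (2 + L)*(-10 + L) = (-10 + L)*(2 + L))
l = 7 (l = 0*(1/2) + 7 = 0 + 7 = 7)
l*H(-5) = 7*(-20 + (-5)**2 - 8*(-5)) = 7*(-20 + 25 + 40) = 7*45 = 315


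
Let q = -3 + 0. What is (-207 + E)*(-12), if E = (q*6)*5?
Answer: 3564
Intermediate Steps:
q = -3
E = -90 (E = -3*6*5 = -18*5 = -90)
(-207 + E)*(-12) = (-207 - 90)*(-12) = -297*(-12) = 3564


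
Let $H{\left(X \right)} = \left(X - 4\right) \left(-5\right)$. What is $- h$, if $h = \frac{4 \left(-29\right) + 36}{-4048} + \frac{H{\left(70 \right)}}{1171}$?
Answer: $\frac{77635}{296263} \approx 0.26205$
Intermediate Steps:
$H{\left(X \right)} = 20 - 5 X$ ($H{\left(X \right)} = \left(-4 + X\right) \left(-5\right) = 20 - 5 X$)
$h = - \frac{77635}{296263}$ ($h = \frac{4 \left(-29\right) + 36}{-4048} + \frac{20 - 350}{1171} = \left(-116 + 36\right) \left(- \frac{1}{4048}\right) + \left(20 - 350\right) \frac{1}{1171} = \left(-80\right) \left(- \frac{1}{4048}\right) - \frac{330}{1171} = \frac{5}{253} - \frac{330}{1171} = - \frac{77635}{296263} \approx -0.26205$)
$- h = \left(-1\right) \left(- \frac{77635}{296263}\right) = \frac{77635}{296263}$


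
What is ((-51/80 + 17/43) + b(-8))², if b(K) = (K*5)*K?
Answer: 1209927401089/11833600 ≈ 1.0225e+5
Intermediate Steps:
b(K) = 5*K² (b(K) = (5*K)*K = 5*K²)
((-51/80 + 17/43) + b(-8))² = ((-51/80 + 17/43) + 5*(-8)²)² = ((-51*1/80 + 17*(1/43)) + 5*64)² = ((-51/80 + 17/43) + 320)² = (-833/3440 + 320)² = (1099967/3440)² = 1209927401089/11833600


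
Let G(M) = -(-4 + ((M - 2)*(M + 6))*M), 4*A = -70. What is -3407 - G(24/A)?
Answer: -145329057/42875 ≈ -3389.6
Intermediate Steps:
A = -35/2 (A = (1/4)*(-70) = -35/2 ≈ -17.500)
G(M) = 4 - M*(-2 + M)*(6 + M) (G(M) = -(-4 + ((-2 + M)*(6 + M))*M) = -(-4 + M*(-2 + M)*(6 + M)) = 4 - M*(-2 + M)*(6 + M))
-3407 - G(24/A) = -3407 - (4 - (24/(-35/2))**3 - 4*(24/(-35/2))**2 + 12*(24/(-35/2))) = -3407 - (4 - (24*(-2/35))**3 - 4*(24*(-2/35))**2 + 12*(24*(-2/35))) = -3407 - (4 - (-48/35)**3 - 4*(-48/35)**2 + 12*(-48/35)) = -3407 - (4 - 1*(-110592/42875) - 4*2304/1225 - 576/35) = -3407 - (4 + 110592/42875 - 9216/1225 - 576/35) = -3407 - 1*(-746068/42875) = -3407 + 746068/42875 = -145329057/42875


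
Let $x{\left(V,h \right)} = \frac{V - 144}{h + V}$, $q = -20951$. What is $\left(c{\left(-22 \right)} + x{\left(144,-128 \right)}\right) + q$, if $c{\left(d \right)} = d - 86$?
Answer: $-21059$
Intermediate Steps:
$c{\left(d \right)} = -86 + d$ ($c{\left(d \right)} = d - 86 = -86 + d$)
$x{\left(V,h \right)} = \frac{-144 + V}{V + h}$
$\left(c{\left(-22 \right)} + x{\left(144,-128 \right)}\right) + q = \left(\left(-86 - 22\right) + \frac{-144 + 144}{144 - 128}\right) - 20951 = \left(-108 + \frac{1}{16} \cdot 0\right) - 20951 = \left(-108 + 0\right) - 20951 = -108 - 20951 = -21059$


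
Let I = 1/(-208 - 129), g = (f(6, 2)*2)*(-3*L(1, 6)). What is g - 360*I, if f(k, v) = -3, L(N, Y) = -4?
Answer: -23904/337 ≈ -70.932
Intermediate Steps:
g = -72 (g = (-3*2)*(-3*(-4)) = -6*12 = -72)
I = -1/337 (I = 1/(-337) = -1/337 ≈ -0.0029674)
g - 360*I = -72 - 360*(-1/337) = -72 + 360/337 = -23904/337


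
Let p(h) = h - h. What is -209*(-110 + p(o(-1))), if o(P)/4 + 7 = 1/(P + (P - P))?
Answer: 22990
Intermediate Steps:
o(P) = -28 + 4/P (o(P) = -28 + 4/(P + (P - P)) = -28 + 4/(P + 0) = -28 + 4/P)
p(h) = 0
-209*(-110 + p(o(-1))) = -209*(-110 + 0) = -209*(-110) = 22990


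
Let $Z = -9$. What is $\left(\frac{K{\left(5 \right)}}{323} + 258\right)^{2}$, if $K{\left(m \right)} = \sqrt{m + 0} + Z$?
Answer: $\frac{\left(83325 + \sqrt{5}\right)^{2}}{104329} \approx 66553.0$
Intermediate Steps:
$K{\left(m \right)} = -9 + \sqrt{m}$ ($K{\left(m \right)} = \sqrt{m + 0} - 9 = \sqrt{m} - 9 = -9 + \sqrt{m}$)
$\left(\frac{K{\left(5 \right)}}{323} + 258\right)^{2} = \left(\frac{-9 + \sqrt{5}}{323} + 258\right)^{2} = \left(\left(-9 + \sqrt{5}\right) \frac{1}{323} + 258\right)^{2} = \left(\left(- \frac{9}{323} + \frac{\sqrt{5}}{323}\right) + 258\right)^{2} = \left(\frac{83325}{323} + \frac{\sqrt{5}}{323}\right)^{2}$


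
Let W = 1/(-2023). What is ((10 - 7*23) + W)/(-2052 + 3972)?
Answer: -152737/1942080 ≈ -0.078646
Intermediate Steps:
W = -1/2023 ≈ -0.00049432
((10 - 7*23) + W)/(-2052 + 3972) = ((10 - 7*23) - 1/2023)/(-2052 + 3972) = ((10 - 161) - 1/2023)/1920 = (-151 - 1/2023)*(1/1920) = -305474/2023*1/1920 = -152737/1942080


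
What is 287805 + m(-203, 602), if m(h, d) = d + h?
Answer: 288204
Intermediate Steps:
287805 + m(-203, 602) = 287805 + (602 - 203) = 287805 + 399 = 288204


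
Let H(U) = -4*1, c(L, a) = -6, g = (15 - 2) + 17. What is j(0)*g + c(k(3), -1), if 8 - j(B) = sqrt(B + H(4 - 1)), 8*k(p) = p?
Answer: 234 - 60*I ≈ 234.0 - 60.0*I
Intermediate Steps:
g = 30 (g = 13 + 17 = 30)
k(p) = p/8
H(U) = -4
j(B) = 8 - sqrt(-4 + B) (j(B) = 8 - sqrt(B - 4) = 8 - sqrt(-4 + B))
j(0)*g + c(k(3), -1) = (8 - sqrt(-4 + 0))*30 - 6 = (8 - sqrt(-4))*30 - 6 = (8 - 2*I)*30 - 6 = (240 - 60*I) - 6 = 234 - 60*I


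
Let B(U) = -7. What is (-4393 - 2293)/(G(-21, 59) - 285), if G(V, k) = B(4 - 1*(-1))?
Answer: 3343/146 ≈ 22.897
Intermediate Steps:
G(V, k) = -7
(-4393 - 2293)/(G(-21, 59) - 285) = (-4393 - 2293)/(-7 - 285) = -6686/(-292) = -6686*(-1/292) = 3343/146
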